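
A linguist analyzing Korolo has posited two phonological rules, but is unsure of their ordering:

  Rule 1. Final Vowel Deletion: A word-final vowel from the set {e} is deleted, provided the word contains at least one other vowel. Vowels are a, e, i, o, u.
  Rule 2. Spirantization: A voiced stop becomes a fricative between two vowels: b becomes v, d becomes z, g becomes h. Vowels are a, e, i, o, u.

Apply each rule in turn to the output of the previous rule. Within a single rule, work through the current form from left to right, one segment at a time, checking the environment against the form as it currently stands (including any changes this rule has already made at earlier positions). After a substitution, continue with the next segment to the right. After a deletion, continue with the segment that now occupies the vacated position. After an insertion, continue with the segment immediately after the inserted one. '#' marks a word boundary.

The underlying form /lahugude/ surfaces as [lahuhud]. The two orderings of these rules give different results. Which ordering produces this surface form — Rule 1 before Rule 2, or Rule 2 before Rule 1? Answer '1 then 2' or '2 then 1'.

Order 1 then 2:
  1 Final Vowel Deletion: [lahugude] → [lahugud]
  2 Spirantization: [lahugud] → [lahuhud]
  result: [lahuhud]
Order 2 then 1:
  2 Spirantization: [lahugude] → [lahuhuze]
  1 Final Vowel Deletion: [lahuhuze] → [lahuhuz]
  result: [lahuhuz]

1 then 2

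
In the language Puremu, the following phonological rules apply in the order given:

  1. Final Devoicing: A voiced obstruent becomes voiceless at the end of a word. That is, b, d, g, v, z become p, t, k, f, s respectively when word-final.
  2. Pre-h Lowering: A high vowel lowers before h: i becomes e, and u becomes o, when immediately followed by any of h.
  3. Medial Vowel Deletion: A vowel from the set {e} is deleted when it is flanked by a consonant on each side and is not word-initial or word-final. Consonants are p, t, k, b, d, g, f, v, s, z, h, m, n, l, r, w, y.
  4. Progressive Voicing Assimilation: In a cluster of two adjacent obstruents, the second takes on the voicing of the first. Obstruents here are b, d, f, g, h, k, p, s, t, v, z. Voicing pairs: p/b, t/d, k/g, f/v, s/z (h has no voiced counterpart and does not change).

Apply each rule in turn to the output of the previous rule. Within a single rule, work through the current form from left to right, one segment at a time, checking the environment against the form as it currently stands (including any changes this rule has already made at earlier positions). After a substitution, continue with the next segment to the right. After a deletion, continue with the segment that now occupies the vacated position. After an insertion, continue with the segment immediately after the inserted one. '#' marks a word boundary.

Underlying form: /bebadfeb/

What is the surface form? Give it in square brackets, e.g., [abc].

[bbadvb]

1 Final Devoicing: [bebadfeb] → [bebadfep]
2 Pre-h Lowering: no change — [bebadfep]
3 Medial Vowel Deletion: [bebadfep] → [bbadfp]
4 Progressive Voicing Assimilation: [bbadfp] → [bbadvb]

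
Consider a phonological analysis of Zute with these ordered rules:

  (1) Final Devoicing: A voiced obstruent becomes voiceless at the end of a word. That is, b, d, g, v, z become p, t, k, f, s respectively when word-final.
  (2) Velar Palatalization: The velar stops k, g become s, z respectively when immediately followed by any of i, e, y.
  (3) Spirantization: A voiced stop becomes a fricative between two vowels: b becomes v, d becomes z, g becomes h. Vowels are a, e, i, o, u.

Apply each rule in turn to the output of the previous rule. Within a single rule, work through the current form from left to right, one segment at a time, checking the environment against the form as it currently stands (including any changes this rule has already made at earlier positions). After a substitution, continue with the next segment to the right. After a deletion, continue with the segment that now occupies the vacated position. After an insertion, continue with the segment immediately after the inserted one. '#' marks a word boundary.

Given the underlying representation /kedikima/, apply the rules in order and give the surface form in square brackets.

(1) Final Devoicing: no change — [kedikima]
(2) Velar Palatalization: [kedikima] → [sedisima]
(3) Spirantization: [sedisima] → [sezisima]

[sezisima]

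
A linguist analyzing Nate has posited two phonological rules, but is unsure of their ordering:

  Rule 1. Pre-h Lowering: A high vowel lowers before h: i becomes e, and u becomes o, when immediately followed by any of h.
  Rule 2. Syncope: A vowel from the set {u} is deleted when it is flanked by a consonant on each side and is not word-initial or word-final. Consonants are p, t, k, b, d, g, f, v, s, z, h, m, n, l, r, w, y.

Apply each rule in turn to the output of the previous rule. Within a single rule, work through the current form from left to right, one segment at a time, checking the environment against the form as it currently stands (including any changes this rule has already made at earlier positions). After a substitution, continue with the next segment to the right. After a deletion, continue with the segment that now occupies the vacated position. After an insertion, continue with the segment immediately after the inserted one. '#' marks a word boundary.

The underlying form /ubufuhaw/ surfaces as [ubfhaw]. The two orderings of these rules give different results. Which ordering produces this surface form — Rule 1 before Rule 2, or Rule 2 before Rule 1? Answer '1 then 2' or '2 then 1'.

2 then 1

Order 1 then 2:
  1 Pre-h Lowering: [ubufuhaw] → [ubufohaw]
  2 Syncope: [ubufohaw] → [ubfohaw]
  result: [ubfohaw]
Order 2 then 1:
  2 Syncope: [ubufuhaw] → [ubfhaw]
  1 Pre-h Lowering: no change — [ubfhaw]
  result: [ubfhaw]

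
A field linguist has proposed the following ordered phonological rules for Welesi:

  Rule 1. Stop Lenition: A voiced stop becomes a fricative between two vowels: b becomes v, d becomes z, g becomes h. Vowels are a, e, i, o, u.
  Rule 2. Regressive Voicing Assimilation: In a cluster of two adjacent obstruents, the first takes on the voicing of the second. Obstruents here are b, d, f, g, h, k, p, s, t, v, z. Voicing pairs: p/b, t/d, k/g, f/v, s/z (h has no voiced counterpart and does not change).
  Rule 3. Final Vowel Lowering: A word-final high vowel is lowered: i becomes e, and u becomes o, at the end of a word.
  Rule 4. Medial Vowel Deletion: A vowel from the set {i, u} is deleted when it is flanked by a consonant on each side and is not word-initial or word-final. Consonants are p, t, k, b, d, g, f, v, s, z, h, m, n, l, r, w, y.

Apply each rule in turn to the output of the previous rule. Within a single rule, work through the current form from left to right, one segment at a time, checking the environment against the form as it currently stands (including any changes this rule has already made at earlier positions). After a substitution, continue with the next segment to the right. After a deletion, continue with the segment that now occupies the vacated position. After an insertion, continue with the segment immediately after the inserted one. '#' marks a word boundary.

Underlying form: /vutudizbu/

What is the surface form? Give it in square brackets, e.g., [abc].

Rule 1 Stop Lenition: [vutudizbu] → [vutuzizbu]
Rule 2 Regressive Voicing Assimilation: no change — [vutuzizbu]
Rule 3 Final Vowel Lowering: [vutuzizbu] → [vutuzizbo]
Rule 4 Medial Vowel Deletion: [vutuzizbo] → [vtzzbo]

[vtzzbo]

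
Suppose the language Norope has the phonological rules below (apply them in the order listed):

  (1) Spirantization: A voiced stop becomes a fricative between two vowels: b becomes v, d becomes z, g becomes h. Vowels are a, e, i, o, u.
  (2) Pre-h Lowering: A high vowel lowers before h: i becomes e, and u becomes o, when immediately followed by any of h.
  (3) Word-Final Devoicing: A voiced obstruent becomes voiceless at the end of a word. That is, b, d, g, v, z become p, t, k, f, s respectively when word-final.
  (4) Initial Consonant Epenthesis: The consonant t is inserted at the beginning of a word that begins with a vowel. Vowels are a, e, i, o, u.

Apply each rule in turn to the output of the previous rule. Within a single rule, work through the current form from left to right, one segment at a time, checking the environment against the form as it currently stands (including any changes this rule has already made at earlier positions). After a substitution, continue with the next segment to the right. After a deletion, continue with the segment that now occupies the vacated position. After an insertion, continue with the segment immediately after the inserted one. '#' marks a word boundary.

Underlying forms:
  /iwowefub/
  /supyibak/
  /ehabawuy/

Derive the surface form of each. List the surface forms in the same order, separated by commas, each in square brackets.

/iwowefub/:
  (1) Spirantization: no change — [iwowefub]
  (2) Pre-h Lowering: no change — [iwowefub]
  (3) Word-Final Devoicing: [iwowefub] → [iwowefup]
  (4) Initial Consonant Epenthesis: [iwowefup] → [tiwowefup]
/supyibak/:
  (1) Spirantization: [supyibak] → [supyivak]
  (2) Pre-h Lowering: no change — [supyivak]
  (3) Word-Final Devoicing: no change — [supyivak]
  (4) Initial Consonant Epenthesis: no change — [supyivak]
/ehabawuy/:
  (1) Spirantization: [ehabawuy] → [ehavawuy]
  (2) Pre-h Lowering: no change — [ehavawuy]
  (3) Word-Final Devoicing: no change — [ehavawuy]
  (4) Initial Consonant Epenthesis: [ehavawuy] → [tehavawuy]

[tiwowefup], [supyivak], [tehavawuy]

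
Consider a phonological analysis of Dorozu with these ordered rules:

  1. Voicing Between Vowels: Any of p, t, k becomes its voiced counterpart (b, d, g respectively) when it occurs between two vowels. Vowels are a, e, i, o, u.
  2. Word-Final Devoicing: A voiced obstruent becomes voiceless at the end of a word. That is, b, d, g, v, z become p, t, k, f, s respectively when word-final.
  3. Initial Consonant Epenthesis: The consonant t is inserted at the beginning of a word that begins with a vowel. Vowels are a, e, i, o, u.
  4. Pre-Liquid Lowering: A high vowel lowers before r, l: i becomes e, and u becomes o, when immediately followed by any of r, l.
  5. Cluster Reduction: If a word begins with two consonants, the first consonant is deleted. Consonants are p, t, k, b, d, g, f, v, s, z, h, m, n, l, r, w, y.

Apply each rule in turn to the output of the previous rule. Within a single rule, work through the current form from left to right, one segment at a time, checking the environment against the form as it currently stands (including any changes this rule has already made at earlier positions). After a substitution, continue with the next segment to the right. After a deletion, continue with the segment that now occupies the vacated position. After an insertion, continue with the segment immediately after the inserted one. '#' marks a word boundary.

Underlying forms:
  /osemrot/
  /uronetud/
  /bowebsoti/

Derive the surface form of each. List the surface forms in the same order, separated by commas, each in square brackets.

/osemrot/:
  1 Voicing Between Vowels: no change — [osemrot]
  2 Word-Final Devoicing: no change — [osemrot]
  3 Initial Consonant Epenthesis: [osemrot] → [tosemrot]
  4 Pre-Liquid Lowering: no change — [tosemrot]
  5 Cluster Reduction: no change — [tosemrot]
/uronetud/:
  1 Voicing Between Vowels: [uronetud] → [uronedud]
  2 Word-Final Devoicing: [uronedud] → [uronedut]
  3 Initial Consonant Epenthesis: [uronedut] → [turonedut]
  4 Pre-Liquid Lowering: [turonedut] → [toronedut]
  5 Cluster Reduction: no change — [toronedut]
/bowebsoti/:
  1 Voicing Between Vowels: [bowebsoti] → [bowebsodi]
  2 Word-Final Devoicing: no change — [bowebsodi]
  3 Initial Consonant Epenthesis: no change — [bowebsodi]
  4 Pre-Liquid Lowering: no change — [bowebsodi]
  5 Cluster Reduction: no change — [bowebsodi]

[tosemrot], [toronedut], [bowebsodi]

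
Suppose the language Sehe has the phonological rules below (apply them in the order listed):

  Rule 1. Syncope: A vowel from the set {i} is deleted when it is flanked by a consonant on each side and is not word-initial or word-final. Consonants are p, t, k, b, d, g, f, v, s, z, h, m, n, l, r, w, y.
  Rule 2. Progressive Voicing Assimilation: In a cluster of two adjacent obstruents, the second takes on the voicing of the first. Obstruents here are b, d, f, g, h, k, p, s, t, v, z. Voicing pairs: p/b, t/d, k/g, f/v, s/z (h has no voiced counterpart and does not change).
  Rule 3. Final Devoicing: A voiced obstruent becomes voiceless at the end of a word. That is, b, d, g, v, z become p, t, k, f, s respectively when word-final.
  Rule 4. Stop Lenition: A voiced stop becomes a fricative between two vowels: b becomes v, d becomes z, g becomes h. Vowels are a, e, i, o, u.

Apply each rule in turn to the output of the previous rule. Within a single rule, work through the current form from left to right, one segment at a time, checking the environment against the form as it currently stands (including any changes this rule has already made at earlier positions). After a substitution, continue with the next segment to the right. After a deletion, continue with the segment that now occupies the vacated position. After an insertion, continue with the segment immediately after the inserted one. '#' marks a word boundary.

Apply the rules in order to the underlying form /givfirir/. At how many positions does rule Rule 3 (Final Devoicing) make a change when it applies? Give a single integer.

Rule 1 Syncope: [givfirir] → [gvfrr]
Rule 2 Progressive Voicing Assimilation: [gvfrr] → [gvvrr]
Rule 3 Final Devoicing: no change — [gvvrr]
Rule 4 Stop Lenition: no change — [gvvrr]
Rule Rule 3 changed 0 position(s).

0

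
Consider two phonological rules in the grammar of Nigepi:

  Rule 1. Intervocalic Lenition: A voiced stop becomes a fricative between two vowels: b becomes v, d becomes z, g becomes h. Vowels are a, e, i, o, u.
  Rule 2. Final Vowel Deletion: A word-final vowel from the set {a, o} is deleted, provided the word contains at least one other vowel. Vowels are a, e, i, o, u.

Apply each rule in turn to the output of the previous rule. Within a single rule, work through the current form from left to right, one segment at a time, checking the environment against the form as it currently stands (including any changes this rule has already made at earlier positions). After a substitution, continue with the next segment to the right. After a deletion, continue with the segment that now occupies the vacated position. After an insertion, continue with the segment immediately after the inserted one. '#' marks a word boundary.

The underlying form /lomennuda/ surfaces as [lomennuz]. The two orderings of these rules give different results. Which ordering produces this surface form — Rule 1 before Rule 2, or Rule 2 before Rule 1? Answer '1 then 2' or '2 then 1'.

Order 1 then 2:
  1 Intervocalic Lenition: [lomennuda] → [lomennuza]
  2 Final Vowel Deletion: [lomennuza] → [lomennuz]
  result: [lomennuz]
Order 2 then 1:
  2 Final Vowel Deletion: [lomennuda] → [lomennud]
  1 Intervocalic Lenition: no change — [lomennud]
  result: [lomennud]

1 then 2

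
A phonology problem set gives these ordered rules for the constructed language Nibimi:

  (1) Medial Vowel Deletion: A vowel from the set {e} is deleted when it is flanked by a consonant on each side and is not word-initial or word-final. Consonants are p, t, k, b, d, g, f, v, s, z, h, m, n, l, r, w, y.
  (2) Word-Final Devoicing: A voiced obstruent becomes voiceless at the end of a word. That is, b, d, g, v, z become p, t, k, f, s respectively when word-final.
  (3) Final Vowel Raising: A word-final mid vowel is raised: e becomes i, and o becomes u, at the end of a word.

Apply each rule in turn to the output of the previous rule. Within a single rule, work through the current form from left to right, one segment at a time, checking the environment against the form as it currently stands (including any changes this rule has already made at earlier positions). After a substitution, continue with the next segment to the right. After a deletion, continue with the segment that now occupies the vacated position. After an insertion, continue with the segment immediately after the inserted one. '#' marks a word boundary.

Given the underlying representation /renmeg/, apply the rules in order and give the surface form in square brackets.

(1) Medial Vowel Deletion: [renmeg] → [rnmg]
(2) Word-Final Devoicing: [rnmg] → [rnmk]
(3) Final Vowel Raising: no change — [rnmk]

[rnmk]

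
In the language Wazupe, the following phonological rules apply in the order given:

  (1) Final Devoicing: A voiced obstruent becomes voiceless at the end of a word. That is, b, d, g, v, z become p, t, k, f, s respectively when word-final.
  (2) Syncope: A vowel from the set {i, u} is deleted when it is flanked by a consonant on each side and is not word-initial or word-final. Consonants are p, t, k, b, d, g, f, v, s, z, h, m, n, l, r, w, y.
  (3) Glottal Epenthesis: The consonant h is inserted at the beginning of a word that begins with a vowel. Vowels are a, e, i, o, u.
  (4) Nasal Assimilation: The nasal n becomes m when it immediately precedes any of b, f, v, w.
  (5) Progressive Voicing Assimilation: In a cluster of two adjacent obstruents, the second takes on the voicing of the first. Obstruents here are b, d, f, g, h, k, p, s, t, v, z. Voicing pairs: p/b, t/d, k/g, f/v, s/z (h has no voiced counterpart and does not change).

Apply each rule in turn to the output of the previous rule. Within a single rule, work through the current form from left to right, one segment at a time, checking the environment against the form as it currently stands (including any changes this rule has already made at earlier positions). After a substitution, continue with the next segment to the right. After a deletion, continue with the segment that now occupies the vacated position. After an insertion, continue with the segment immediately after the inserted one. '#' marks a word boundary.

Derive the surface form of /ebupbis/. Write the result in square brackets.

(1) Final Devoicing: no change — [ebupbis]
(2) Syncope: [ebupbis] → [ebpbs]
(3) Glottal Epenthesis: [ebpbs] → [hebpbs]
(4) Nasal Assimilation: no change — [hebpbs]
(5) Progressive Voicing Assimilation: [hebpbs] → [hebbbz]

[hebbbz]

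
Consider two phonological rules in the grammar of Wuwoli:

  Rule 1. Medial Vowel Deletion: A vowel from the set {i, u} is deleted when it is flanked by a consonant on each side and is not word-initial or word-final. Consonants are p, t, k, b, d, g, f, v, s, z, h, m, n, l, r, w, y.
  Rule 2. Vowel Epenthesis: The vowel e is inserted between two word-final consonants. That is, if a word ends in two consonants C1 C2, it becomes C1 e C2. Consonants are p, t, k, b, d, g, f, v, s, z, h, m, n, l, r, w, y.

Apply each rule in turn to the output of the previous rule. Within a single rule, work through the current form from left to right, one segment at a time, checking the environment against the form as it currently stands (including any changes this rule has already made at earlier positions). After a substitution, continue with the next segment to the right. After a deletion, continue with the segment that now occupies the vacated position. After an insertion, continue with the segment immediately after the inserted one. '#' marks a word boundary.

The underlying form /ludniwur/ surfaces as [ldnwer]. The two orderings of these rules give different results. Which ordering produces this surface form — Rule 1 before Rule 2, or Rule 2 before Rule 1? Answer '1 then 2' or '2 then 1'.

1 then 2

Order 1 then 2:
  1 Medial Vowel Deletion: [ludniwur] → [ldnwr]
  2 Vowel Epenthesis: [ldnwr] → [ldnwer]
  result: [ldnwer]
Order 2 then 1:
  2 Vowel Epenthesis: no change — [ludniwur]
  1 Medial Vowel Deletion: [ludniwur] → [ldnwr]
  result: [ldnwr]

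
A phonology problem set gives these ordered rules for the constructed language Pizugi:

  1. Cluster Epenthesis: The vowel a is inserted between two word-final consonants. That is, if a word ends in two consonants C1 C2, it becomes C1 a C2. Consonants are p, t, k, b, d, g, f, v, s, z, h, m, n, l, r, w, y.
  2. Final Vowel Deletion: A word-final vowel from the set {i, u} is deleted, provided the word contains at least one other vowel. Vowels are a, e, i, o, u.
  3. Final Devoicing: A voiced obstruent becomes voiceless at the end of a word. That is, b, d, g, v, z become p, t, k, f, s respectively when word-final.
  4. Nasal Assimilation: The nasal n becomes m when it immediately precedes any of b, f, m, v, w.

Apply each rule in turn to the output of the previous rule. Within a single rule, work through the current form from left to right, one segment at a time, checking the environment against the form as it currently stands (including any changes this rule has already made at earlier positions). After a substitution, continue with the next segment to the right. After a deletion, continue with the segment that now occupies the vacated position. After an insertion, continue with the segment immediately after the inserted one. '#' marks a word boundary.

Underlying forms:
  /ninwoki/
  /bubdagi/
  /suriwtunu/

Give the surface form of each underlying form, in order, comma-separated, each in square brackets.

[nimwok], [bubdak], [suriwtun]

/ninwoki/:
  1 Cluster Epenthesis: no change — [ninwoki]
  2 Final Vowel Deletion: [ninwoki] → [ninwok]
  3 Final Devoicing: no change — [ninwok]
  4 Nasal Assimilation: [ninwok] → [nimwok]
/bubdagi/:
  1 Cluster Epenthesis: no change — [bubdagi]
  2 Final Vowel Deletion: [bubdagi] → [bubdag]
  3 Final Devoicing: [bubdag] → [bubdak]
  4 Nasal Assimilation: no change — [bubdak]
/suriwtunu/:
  1 Cluster Epenthesis: no change — [suriwtunu]
  2 Final Vowel Deletion: [suriwtunu] → [suriwtun]
  3 Final Devoicing: no change — [suriwtun]
  4 Nasal Assimilation: no change — [suriwtun]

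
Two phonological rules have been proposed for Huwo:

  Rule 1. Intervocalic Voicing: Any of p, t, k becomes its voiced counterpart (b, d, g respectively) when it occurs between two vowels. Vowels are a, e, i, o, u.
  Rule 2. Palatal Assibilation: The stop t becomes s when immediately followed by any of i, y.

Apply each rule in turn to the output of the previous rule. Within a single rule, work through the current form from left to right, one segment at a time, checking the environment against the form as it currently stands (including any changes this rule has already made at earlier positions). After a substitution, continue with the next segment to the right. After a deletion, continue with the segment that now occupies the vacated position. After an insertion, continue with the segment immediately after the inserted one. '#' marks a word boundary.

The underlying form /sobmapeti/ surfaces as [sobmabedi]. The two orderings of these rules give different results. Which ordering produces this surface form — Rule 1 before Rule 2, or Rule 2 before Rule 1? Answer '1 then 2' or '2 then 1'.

1 then 2

Order 1 then 2:
  1 Intervocalic Voicing: [sobmapeti] → [sobmabedi]
  2 Palatal Assibilation: no change — [sobmabedi]
  result: [sobmabedi]
Order 2 then 1:
  2 Palatal Assibilation: [sobmapeti] → [sobmapesi]
  1 Intervocalic Voicing: [sobmapesi] → [sobmabesi]
  result: [sobmabesi]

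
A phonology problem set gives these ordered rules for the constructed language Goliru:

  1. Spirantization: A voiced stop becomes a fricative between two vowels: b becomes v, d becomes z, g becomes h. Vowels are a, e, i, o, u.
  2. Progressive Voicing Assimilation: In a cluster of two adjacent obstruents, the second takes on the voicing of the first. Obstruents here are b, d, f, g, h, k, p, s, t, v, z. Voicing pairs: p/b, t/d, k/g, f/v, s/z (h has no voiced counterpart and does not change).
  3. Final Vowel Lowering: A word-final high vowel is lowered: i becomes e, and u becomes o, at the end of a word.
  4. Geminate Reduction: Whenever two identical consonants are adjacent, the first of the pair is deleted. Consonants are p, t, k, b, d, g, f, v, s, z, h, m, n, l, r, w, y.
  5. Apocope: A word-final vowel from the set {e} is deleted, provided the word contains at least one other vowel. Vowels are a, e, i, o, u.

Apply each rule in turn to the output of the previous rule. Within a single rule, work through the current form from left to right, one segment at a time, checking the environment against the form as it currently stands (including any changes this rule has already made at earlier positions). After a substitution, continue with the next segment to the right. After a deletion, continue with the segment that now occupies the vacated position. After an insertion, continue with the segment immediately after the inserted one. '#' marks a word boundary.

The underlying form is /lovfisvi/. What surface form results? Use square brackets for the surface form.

1 Spirantization: no change — [lovfisvi]
2 Progressive Voicing Assimilation: [lovfisvi] → [lovvisfi]
3 Final Vowel Lowering: [lovvisfi] → [lovvisfe]
4 Geminate Reduction: [lovvisfe] → [lovisfe]
5 Apocope: [lovisfe] → [lovisf]

[lovisf]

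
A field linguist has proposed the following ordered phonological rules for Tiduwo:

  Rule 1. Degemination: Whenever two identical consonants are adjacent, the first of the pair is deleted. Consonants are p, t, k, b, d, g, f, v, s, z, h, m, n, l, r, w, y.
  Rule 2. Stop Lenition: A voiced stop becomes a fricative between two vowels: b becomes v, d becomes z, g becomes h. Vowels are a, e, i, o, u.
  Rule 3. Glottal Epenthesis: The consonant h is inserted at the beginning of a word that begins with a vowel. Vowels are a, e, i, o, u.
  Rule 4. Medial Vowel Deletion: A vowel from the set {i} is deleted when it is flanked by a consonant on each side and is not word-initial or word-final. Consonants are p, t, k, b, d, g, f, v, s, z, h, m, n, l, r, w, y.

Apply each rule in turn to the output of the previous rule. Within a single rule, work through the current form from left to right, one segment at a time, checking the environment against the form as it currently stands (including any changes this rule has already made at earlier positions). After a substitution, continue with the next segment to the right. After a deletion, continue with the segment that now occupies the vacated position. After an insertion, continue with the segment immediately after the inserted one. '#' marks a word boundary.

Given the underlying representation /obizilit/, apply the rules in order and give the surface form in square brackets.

Rule 1 Degemination: no change — [obizilit]
Rule 2 Stop Lenition: [obizilit] → [ovizilit]
Rule 3 Glottal Epenthesis: [ovizilit] → [hovizilit]
Rule 4 Medial Vowel Deletion: [hovizilit] → [hovzlt]

[hovzlt]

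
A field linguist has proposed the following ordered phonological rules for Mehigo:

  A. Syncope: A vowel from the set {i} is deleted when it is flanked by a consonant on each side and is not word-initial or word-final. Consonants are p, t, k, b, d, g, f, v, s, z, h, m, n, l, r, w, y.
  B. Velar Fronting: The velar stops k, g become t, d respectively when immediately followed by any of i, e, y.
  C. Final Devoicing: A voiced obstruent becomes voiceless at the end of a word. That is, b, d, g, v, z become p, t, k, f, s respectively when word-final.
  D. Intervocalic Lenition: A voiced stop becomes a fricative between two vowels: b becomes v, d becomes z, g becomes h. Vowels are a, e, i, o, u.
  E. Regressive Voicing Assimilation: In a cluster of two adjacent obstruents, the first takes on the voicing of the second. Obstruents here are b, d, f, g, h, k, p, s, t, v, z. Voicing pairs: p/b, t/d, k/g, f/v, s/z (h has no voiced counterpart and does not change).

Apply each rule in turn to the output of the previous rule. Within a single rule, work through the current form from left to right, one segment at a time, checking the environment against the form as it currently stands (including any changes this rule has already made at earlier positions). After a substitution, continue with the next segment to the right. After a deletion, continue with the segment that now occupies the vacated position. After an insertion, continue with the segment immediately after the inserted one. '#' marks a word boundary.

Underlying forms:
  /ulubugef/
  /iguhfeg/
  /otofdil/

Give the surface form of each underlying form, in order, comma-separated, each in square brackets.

[uluvuzef], [ihuhfek], [otovdl]

/ulubugef/:
  A Syncope: no change — [ulubugef]
  B Velar Fronting: [ulubugef] → [ulubudef]
  C Final Devoicing: no change — [ulubudef]
  D Intervocalic Lenition: [ulubudef] → [uluvuzef]
  E Regressive Voicing Assimilation: no change — [uluvuzef]
/iguhfeg/:
  A Syncope: no change — [iguhfeg]
  B Velar Fronting: no change — [iguhfeg]
  C Final Devoicing: [iguhfeg] → [iguhfek]
  D Intervocalic Lenition: [iguhfek] → [ihuhfek]
  E Regressive Voicing Assimilation: no change — [ihuhfek]
/otofdil/:
  A Syncope: [otofdil] → [otofdl]
  B Velar Fronting: no change — [otofdl]
  C Final Devoicing: no change — [otofdl]
  D Intervocalic Lenition: no change — [otofdl]
  E Regressive Voicing Assimilation: [otofdl] → [otovdl]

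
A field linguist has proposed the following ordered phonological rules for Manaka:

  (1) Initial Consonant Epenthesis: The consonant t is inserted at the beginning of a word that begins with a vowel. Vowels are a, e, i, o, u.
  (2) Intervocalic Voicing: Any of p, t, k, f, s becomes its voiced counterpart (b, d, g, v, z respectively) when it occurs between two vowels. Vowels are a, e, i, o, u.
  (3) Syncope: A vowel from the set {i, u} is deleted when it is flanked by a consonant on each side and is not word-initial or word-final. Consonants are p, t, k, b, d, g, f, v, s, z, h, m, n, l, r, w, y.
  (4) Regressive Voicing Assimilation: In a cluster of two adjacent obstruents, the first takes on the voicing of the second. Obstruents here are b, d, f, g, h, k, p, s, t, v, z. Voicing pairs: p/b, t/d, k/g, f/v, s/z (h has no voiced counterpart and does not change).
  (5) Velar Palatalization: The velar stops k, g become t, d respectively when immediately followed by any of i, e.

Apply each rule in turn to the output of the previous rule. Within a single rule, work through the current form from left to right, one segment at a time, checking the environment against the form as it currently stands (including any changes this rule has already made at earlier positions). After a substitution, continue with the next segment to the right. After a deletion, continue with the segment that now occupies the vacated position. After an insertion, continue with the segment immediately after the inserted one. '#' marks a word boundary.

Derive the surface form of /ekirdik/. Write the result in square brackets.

(1) Initial Consonant Epenthesis: [ekirdik] → [tekirdik]
(2) Intervocalic Voicing: [tekirdik] → [tegirdik]
(3) Syncope: [tegirdik] → [tegrdk]
(4) Regressive Voicing Assimilation: [tegrdk] → [tegrtk]
(5) Velar Palatalization: no change — [tegrtk]

[tegrtk]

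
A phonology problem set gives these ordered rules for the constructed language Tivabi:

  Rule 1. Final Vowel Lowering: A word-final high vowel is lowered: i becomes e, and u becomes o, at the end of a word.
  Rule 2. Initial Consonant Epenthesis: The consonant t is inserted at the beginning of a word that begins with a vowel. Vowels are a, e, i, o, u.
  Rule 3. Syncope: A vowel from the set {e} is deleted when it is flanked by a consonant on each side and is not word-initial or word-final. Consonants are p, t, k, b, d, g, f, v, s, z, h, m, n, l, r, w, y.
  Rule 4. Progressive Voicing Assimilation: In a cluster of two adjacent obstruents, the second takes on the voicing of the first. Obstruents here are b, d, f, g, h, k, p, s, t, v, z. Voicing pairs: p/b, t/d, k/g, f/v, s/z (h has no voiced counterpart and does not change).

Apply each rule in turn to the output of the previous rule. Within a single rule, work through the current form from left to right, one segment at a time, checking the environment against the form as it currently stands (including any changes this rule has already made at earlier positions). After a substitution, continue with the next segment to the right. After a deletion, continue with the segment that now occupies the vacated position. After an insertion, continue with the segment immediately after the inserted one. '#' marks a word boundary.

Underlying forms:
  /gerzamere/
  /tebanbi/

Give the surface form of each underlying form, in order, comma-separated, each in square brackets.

/gerzamere/:
  Rule 1 Final Vowel Lowering: no change — [gerzamere]
  Rule 2 Initial Consonant Epenthesis: no change — [gerzamere]
  Rule 3 Syncope: [gerzamere] → [grzamre]
  Rule 4 Progressive Voicing Assimilation: no change — [grzamre]
/tebanbi/:
  Rule 1 Final Vowel Lowering: [tebanbi] → [tebanbe]
  Rule 2 Initial Consonant Epenthesis: no change — [tebanbe]
  Rule 3 Syncope: [tebanbe] → [tbanbe]
  Rule 4 Progressive Voicing Assimilation: [tbanbe] → [tpanbe]

[grzamre], [tpanbe]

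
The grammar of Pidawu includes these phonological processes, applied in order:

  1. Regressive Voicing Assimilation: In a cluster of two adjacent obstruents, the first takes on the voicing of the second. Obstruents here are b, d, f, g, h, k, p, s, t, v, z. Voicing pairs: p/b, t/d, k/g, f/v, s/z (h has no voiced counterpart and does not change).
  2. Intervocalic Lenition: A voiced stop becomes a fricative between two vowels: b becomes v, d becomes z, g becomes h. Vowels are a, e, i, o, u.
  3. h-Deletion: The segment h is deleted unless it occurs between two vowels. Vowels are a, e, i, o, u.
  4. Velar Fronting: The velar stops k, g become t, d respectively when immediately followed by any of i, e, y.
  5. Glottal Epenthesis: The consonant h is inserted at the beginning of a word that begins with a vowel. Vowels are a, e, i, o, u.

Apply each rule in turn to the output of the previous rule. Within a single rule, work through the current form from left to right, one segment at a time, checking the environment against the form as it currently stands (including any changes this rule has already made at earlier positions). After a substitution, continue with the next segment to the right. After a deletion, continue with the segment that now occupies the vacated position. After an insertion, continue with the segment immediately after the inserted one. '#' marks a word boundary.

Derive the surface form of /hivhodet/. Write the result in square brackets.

1 Regressive Voicing Assimilation: [hivhodet] → [hifhodet]
2 Intervocalic Lenition: [hifhodet] → [hifhozet]
3 h-Deletion: [hifhozet] → [ifozet]
4 Velar Fronting: no change — [ifozet]
5 Glottal Epenthesis: [ifozet] → [hifozet]

[hifozet]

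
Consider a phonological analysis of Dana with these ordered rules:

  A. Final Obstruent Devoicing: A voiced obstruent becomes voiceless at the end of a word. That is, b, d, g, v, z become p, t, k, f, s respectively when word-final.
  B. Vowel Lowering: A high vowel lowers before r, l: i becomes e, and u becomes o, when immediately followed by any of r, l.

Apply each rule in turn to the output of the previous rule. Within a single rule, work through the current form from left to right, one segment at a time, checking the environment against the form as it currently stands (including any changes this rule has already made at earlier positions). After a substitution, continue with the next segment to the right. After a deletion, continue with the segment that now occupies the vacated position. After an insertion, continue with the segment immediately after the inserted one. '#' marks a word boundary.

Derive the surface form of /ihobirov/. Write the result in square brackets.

[ihoberof]

A Final Obstruent Devoicing: [ihobirov] → [ihobirof]
B Vowel Lowering: [ihobirof] → [ihoberof]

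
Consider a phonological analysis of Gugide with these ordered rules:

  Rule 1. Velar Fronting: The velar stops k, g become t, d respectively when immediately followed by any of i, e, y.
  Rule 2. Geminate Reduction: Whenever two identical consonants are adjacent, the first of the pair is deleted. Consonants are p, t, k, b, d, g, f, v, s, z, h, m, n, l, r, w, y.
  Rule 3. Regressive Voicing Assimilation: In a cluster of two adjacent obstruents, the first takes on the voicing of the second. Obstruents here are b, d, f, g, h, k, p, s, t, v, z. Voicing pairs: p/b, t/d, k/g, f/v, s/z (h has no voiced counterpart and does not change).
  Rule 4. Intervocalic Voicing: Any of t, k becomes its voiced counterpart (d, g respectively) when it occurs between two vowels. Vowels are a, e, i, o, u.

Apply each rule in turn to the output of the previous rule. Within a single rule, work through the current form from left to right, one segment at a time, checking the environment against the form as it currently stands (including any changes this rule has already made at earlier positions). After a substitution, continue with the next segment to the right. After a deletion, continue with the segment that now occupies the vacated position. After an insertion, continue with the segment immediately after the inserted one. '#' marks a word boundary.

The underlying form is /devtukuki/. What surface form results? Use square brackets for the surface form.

Rule 1 Velar Fronting: [devtukuki] → [devtukuti]
Rule 2 Geminate Reduction: no change — [devtukuti]
Rule 3 Regressive Voicing Assimilation: [devtukuti] → [deftukuti]
Rule 4 Intervocalic Voicing: [deftukuti] → [deftugudi]

[deftugudi]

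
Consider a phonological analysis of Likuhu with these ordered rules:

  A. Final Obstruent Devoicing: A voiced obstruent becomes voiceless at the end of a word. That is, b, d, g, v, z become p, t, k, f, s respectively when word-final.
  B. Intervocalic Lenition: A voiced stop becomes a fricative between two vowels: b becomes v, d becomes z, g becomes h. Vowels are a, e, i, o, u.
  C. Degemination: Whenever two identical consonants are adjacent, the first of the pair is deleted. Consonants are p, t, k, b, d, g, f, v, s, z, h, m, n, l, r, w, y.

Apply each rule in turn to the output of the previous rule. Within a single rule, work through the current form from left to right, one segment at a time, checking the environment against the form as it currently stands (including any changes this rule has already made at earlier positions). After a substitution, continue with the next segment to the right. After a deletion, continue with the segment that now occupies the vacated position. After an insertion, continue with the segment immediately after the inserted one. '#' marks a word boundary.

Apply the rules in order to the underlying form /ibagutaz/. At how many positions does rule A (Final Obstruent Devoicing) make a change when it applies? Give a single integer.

1

A Final Obstruent Devoicing: [ibagutaz] → [ibagutas]
B Intervocalic Lenition: [ibagutas] → [ivahutas]
C Degemination: no change — [ivahutas]
Rule A changed 1 position(s).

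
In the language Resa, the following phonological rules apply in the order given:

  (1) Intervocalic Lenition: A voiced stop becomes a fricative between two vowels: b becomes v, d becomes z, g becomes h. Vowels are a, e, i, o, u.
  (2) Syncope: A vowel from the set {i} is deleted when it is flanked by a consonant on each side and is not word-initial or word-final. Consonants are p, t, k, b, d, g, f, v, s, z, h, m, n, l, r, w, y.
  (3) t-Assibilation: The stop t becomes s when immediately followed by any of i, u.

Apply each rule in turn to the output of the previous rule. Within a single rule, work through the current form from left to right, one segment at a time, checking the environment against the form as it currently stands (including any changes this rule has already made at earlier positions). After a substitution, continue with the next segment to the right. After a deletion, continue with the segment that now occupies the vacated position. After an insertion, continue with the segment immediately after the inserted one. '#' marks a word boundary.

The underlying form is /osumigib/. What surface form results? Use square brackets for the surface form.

[osumhb]

(1) Intervocalic Lenition: [osumigib] → [osumihib]
(2) Syncope: [osumihib] → [osumhb]
(3) t-Assibilation: no change — [osumhb]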